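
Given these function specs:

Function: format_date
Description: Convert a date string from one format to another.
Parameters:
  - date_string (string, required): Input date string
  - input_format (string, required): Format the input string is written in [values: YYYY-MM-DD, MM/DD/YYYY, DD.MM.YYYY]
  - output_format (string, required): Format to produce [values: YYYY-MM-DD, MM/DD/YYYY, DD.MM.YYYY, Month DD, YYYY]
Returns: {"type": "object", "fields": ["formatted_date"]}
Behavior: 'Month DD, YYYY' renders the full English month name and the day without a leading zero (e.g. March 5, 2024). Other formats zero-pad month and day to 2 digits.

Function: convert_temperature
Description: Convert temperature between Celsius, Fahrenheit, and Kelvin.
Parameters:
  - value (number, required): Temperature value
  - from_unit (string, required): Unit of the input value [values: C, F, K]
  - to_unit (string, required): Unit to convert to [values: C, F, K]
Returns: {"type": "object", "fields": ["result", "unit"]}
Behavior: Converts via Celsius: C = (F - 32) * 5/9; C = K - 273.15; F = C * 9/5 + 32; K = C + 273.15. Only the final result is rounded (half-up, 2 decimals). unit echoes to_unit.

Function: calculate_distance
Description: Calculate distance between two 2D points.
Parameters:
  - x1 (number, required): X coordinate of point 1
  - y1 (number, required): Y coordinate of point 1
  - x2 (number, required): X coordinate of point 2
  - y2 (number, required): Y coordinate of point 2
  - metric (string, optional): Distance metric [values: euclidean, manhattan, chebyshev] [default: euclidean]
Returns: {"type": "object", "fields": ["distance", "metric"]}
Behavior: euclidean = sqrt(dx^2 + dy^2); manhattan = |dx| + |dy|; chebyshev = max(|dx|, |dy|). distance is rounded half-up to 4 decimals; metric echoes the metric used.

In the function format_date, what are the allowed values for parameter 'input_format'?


The format_date spec declares:
  - input_format (string, required): Format the input string is written in [values: YYYY-MM-DD, MM/DD/YYYY, DD.MM.YYYY]
Allowed values:
YYYY-MM-DD, MM/DD/YYYY, DD.MM.YYYY


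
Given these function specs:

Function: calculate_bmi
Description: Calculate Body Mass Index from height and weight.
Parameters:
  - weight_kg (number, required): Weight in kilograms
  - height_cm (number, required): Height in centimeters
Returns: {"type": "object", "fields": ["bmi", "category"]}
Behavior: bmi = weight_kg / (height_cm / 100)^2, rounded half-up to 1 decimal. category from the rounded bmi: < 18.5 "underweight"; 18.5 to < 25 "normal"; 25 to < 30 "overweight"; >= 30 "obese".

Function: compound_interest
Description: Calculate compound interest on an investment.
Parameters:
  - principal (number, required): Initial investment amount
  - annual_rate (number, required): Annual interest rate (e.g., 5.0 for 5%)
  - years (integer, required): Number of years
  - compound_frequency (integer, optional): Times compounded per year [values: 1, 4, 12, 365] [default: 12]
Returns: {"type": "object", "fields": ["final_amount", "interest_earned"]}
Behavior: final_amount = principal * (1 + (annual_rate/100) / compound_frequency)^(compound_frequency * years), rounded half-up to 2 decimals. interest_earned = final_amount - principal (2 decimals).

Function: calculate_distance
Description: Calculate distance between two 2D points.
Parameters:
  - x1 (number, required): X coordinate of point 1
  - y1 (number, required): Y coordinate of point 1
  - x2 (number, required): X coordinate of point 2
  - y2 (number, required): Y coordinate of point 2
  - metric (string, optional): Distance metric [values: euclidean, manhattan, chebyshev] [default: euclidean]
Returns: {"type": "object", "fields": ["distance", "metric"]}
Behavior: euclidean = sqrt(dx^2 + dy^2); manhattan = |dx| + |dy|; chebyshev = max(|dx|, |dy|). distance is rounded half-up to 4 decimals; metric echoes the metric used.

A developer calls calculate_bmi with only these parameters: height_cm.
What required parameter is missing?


Required parameters: weight_kg, height_cm
Provided: height_cm
Missing: weight_kg
weight_kg


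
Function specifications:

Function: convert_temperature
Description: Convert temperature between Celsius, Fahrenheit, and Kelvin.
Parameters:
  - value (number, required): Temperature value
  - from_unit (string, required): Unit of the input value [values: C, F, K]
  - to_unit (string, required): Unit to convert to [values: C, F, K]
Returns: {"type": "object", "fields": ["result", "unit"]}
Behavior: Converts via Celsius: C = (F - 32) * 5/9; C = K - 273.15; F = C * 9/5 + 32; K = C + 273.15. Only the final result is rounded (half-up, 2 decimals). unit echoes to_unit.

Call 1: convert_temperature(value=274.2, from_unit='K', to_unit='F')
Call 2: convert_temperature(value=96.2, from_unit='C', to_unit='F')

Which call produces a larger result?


Call 1:
  To C: 274.2 - 273.15 = 1.05
  To F: 1.05 * 9/5 + 32 = 33.89
  Round to 2 decimals: 33.89
  -> 33.89 F
Call 2:
  Input already in C: 96.2
  To F: 96.2 * 9/5 + 32 = 205.16
  Round to 2 decimals: 205.16
  -> 205.16 F
Call 2 (205.16 F)


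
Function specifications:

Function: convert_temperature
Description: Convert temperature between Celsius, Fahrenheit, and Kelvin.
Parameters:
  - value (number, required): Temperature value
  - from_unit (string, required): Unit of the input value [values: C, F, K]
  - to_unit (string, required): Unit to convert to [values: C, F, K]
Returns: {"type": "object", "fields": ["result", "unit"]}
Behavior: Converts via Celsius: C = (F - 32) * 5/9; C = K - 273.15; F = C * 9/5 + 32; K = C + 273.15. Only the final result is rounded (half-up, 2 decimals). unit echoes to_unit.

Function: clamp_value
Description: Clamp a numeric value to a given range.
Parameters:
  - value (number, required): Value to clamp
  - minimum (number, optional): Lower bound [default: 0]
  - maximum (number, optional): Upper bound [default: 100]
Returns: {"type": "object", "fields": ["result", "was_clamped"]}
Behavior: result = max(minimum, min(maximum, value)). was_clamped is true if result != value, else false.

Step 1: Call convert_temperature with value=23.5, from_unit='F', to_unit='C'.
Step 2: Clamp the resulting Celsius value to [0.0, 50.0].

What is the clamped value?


Step 1: convert_temperature(value=23.5, from_unit=F, to_unit=C)
  To C: (23.5 - 32) * 5/9 = -4.722222
  Target is C: -4.722222
  Round to 2 decimals: -4.72
  -> result = -4.72 C
Step 2: clamp_value(value=-4.72, minimum=0.0, maximum=50.0)
  result = max(0.0, min(50.0, -4.72)) = max(0.0, -4.72) = 0.0
  was_clamped = (0.0 != -4.72) = true
  -> result = 0.0
0.0


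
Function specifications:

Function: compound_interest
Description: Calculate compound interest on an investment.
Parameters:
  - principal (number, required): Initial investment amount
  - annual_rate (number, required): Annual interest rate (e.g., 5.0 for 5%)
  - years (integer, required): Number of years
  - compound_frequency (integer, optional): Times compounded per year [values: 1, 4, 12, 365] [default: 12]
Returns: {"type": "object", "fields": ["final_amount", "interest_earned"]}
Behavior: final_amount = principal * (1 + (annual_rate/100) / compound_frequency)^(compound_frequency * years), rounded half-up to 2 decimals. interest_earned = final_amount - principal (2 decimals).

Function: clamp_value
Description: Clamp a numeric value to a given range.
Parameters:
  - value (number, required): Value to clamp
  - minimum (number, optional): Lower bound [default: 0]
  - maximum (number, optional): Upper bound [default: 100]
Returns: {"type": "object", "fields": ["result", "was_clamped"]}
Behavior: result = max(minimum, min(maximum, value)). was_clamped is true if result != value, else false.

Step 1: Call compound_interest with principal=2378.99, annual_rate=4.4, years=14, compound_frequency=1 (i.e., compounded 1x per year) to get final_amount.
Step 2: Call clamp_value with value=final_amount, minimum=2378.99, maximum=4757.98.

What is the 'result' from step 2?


Step 1: compound_interest
  rate per period = 4.4/100/1 = 0.044 (keep full precision); periods = 1 * 14 = 14
  (1 + 0.044)^14 = 1.82728791
  final_amount = 2378.99 * 1.82728791 = 4347.09967 -> 4347.10
  interest_earned = 4347.10 - 2378.99 = 1968.11
  -> final_amount = 4347.1
Step 2: clamp_value(value=4347.1, minimum=2378.99, maximum=4757.98)
  result = max(2378.99, min(4757.98, 4347.1)) = max(2378.99, 4347.1) = 4347.1
  was_clamped = (4347.1 != 4347.1) = false
  -> result = 4347.1
4347.1


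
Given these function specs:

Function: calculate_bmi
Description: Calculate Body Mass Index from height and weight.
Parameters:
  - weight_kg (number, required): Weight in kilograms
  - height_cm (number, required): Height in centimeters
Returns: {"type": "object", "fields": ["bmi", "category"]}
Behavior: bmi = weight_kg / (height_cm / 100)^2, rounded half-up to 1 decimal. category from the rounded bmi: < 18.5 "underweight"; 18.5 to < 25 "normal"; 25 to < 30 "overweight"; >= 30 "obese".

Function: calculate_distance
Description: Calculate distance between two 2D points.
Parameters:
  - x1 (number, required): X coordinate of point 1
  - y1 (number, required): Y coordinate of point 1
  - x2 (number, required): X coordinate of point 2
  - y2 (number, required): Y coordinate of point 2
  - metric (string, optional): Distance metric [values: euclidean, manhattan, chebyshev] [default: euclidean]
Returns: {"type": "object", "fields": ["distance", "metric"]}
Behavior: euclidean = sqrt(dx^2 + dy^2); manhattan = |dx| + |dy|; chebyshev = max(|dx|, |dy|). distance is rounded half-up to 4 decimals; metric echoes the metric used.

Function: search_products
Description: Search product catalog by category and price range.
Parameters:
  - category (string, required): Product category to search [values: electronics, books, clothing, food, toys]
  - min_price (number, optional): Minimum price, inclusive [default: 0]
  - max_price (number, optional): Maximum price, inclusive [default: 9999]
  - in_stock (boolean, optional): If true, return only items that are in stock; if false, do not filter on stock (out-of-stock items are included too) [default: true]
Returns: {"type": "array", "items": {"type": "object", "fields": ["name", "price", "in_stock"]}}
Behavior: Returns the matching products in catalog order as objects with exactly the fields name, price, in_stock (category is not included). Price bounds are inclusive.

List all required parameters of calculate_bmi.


Parameters of calculate_bmi and their required/optional flag:
  weight_kg: required
  height_cm: required
height_cm, weight_kg


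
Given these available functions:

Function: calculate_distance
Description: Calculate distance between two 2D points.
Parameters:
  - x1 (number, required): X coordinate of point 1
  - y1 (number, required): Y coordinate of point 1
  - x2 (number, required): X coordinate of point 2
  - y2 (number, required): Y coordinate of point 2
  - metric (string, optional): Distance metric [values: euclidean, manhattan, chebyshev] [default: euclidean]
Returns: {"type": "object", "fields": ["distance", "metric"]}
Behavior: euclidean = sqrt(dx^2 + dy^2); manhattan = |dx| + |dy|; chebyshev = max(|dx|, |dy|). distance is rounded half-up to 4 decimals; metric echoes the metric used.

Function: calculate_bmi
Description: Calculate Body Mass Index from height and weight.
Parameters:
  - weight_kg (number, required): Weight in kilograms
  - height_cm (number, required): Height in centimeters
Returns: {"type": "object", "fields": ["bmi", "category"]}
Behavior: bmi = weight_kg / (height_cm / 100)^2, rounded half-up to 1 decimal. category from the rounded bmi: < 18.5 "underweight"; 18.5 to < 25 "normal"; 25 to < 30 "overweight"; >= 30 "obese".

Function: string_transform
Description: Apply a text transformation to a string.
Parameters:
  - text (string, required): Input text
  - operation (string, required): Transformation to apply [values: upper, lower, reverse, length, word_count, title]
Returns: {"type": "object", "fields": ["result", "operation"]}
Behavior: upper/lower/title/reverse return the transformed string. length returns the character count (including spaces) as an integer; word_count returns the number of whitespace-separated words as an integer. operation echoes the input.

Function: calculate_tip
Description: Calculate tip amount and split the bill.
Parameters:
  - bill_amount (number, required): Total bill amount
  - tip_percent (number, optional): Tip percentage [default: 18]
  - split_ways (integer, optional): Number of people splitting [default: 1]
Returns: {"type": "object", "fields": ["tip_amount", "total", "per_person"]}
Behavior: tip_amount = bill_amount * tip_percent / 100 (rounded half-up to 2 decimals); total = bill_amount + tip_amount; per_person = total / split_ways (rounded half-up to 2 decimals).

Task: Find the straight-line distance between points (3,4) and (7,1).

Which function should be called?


The task needs a function whose description is: Calculate distance between two 2D points.
calculate_distance


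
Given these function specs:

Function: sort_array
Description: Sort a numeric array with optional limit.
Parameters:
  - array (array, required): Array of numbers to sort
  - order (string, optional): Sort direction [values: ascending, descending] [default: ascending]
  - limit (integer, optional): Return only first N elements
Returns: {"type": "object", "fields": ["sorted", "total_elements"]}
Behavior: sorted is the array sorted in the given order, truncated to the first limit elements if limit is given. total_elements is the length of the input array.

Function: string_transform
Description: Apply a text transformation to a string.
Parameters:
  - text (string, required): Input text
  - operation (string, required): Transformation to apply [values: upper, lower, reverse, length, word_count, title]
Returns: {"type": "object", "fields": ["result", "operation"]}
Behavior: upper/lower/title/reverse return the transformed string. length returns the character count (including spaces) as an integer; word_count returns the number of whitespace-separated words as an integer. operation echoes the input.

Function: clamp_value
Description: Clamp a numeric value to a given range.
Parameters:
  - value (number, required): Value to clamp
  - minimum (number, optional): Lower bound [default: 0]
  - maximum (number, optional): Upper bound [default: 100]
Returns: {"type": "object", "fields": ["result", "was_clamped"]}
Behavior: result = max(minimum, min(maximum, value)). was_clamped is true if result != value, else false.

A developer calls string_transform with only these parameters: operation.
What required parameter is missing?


Required parameters: text, operation
Provided: operation
Missing: text
text


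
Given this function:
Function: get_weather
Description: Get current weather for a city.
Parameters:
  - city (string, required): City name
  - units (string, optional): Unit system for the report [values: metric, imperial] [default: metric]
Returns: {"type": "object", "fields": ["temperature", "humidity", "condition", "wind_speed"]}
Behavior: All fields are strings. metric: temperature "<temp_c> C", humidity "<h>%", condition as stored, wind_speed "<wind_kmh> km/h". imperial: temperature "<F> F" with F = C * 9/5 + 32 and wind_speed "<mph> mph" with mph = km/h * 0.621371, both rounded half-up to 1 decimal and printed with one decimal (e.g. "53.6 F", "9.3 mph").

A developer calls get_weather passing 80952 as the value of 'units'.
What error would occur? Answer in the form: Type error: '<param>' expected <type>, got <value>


Spec: 'units' is declared as string; 80952 is an integer.
Type error: 'units' expected string, got 80952


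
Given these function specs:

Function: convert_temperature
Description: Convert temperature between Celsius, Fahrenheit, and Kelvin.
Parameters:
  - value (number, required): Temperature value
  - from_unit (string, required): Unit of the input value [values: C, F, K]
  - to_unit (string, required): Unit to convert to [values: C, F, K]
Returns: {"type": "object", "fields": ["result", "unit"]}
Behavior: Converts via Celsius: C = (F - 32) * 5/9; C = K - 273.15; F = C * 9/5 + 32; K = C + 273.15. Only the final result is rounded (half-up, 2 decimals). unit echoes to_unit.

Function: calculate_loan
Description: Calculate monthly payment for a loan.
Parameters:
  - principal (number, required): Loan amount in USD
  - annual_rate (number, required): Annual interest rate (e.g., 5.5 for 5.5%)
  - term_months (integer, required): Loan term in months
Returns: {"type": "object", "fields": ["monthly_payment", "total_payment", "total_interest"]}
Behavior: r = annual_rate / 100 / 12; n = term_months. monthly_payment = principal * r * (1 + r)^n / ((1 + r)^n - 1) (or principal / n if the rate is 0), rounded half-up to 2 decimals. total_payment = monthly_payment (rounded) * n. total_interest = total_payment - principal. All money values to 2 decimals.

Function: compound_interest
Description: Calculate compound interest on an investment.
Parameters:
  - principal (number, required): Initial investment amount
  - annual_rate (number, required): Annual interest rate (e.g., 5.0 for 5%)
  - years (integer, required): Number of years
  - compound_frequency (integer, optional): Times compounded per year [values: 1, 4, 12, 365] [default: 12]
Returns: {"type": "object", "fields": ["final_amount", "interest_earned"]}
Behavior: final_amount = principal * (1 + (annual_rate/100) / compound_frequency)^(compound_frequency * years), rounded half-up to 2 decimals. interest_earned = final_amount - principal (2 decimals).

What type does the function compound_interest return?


The compound_interest spec declares Returns: {"type": "object", "fields": ["final_amount", "interest_earned"]}
Type:
object


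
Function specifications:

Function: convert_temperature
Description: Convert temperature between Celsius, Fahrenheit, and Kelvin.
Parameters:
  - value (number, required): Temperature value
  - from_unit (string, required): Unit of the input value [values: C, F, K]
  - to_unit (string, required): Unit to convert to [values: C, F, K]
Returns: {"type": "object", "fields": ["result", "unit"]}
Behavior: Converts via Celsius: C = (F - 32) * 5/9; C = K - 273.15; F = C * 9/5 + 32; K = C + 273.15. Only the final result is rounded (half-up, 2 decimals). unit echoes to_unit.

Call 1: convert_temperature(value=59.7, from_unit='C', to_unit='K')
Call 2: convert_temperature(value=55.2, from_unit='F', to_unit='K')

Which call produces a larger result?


Call 1:
  Input already in C: 59.7
  To K: 59.7 + 273.15 = 332.85
  Round to 2 decimals: 332.85
  -> 332.85 K
Call 2:
  To C: (55.2 - 32) * 5/9 = 12.888889
  To K: 12.888889 + 273.15 = 286.038889
  Round to 2 decimals: 286.04
  -> 286.04 K
Call 1 (332.85 K)


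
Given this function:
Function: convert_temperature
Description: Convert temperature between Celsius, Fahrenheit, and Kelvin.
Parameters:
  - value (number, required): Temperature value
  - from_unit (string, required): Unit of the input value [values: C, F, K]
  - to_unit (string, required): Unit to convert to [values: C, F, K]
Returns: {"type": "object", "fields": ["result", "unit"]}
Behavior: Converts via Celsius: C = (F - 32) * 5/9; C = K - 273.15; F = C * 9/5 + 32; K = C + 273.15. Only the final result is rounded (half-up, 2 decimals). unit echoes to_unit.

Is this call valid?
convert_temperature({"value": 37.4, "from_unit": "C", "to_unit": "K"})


Checking all required parameters present and types match... All valid.
Valid


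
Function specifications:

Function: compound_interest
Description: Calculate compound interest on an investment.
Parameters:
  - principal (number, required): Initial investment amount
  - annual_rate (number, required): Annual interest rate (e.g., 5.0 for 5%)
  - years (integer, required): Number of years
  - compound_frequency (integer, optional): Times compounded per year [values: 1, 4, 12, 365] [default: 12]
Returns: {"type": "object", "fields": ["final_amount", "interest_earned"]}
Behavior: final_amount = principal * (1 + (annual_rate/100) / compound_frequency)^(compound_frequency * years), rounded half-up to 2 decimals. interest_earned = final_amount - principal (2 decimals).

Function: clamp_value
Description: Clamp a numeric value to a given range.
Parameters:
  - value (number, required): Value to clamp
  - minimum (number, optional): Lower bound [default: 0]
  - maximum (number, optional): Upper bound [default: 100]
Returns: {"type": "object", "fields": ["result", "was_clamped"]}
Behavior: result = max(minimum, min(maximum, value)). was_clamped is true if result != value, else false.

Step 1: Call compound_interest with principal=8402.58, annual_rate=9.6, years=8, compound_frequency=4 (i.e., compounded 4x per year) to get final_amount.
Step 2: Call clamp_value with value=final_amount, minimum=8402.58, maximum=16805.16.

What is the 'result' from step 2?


Step 1: compound_interest
  rate per period = 9.6/100/4 = 0.024 (keep full precision); periods = 4 * 8 = 32
  (1 + 0.024)^32 = 2.13598704
  final_amount = 8402.58 * 2.13598704 = 17947.801948 -> 17947.80
  interest_earned = 17947.80 - 8402.58 = 9545.22
  -> final_amount = 17947.8
Step 2: clamp_value(value=17947.8, minimum=8402.58, maximum=16805.16)
  result = max(8402.58, min(16805.16, 17947.8)) = max(8402.58, 16805.16) = 16805.16
  was_clamped = (16805.16 != 17947.8) = true
  -> result = 16805.16
16805.16


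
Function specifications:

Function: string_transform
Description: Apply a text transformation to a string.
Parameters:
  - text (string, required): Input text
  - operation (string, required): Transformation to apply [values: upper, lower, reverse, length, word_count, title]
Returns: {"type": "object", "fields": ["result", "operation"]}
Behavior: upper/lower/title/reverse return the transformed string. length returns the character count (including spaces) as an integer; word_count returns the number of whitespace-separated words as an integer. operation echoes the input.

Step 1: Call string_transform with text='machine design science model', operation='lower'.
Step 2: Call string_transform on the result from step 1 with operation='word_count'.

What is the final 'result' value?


Step 1: string_transform(text='machine design science model', operation='lower')
  -> result = 'machine design science model'
Step 2: string_transform(text='machine design science model', operation='word_count')
  words: machine, design, science, model -> 4
  -> result = 4
4


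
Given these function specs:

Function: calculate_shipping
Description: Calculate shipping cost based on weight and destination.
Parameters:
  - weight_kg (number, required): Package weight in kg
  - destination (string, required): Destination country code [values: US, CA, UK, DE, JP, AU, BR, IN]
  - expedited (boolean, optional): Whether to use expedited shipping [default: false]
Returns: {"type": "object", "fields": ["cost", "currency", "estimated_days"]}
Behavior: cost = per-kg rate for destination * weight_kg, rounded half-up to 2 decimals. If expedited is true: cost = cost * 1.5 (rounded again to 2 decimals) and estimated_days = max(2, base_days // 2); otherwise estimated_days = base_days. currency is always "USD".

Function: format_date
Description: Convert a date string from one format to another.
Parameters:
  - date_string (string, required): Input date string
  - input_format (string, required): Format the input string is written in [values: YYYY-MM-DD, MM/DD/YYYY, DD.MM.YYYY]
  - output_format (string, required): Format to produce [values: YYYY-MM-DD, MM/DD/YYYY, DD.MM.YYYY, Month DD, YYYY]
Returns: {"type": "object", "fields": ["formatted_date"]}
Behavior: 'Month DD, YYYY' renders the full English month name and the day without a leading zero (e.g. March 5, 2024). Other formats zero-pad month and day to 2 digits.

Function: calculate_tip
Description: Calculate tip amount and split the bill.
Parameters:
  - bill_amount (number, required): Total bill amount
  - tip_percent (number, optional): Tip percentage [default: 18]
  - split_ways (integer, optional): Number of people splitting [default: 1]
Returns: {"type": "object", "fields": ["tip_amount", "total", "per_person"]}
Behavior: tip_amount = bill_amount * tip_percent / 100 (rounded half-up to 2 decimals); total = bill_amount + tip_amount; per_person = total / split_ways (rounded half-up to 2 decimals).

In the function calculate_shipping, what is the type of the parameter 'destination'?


The calculate_shipping spec declares:
  - destination (string, required): Destination country code [values: US, CA, UK, DE, JP, AU, BR, IN]
Type:
string


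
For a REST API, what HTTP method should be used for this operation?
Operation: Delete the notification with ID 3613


GET = read, POST = create, PUT = update/replace, DELETE = remove
This operation is a removal.
DELETE


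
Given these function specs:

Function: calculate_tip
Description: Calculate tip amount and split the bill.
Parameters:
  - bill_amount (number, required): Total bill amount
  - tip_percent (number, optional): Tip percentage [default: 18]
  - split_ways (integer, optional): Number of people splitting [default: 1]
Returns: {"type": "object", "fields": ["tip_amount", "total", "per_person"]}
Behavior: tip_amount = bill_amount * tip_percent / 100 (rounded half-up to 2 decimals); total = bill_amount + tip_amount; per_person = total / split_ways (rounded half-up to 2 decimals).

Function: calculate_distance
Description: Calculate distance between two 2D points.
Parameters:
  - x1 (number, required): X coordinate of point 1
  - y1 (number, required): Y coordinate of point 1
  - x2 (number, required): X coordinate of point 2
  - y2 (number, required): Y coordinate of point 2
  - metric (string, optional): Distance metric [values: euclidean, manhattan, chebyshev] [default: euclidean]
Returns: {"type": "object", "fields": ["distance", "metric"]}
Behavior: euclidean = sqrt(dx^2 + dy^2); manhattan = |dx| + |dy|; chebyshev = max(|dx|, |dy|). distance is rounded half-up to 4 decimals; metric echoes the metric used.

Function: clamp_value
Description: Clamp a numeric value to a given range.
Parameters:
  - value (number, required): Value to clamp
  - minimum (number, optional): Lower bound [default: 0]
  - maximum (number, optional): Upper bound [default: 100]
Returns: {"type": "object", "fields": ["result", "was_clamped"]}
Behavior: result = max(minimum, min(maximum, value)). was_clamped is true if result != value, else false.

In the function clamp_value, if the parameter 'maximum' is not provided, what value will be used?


The clamp_value spec declares:
  - maximum (number, optional): Upper bound [default: 100]
Default:
100


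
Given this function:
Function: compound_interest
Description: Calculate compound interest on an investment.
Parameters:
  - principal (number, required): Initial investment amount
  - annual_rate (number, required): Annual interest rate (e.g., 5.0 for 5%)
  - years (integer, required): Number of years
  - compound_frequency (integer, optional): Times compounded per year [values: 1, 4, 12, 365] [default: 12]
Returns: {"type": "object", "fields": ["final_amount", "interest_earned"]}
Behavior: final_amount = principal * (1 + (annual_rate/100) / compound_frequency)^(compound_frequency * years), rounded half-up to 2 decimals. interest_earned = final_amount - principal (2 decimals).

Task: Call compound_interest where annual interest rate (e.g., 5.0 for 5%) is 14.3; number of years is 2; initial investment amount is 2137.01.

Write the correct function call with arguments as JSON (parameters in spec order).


Mapping each described value to its parameter name:
  'Annual interest rate (e.g., 5.0 for 5%)' -> annual_rate = 14.3
  'Number of years' -> years = 2
  'Initial investment amount' -> principal = 2137.01
compound_interest({"principal": 2137.01, "annual_rate": 14.3, "years": 2})


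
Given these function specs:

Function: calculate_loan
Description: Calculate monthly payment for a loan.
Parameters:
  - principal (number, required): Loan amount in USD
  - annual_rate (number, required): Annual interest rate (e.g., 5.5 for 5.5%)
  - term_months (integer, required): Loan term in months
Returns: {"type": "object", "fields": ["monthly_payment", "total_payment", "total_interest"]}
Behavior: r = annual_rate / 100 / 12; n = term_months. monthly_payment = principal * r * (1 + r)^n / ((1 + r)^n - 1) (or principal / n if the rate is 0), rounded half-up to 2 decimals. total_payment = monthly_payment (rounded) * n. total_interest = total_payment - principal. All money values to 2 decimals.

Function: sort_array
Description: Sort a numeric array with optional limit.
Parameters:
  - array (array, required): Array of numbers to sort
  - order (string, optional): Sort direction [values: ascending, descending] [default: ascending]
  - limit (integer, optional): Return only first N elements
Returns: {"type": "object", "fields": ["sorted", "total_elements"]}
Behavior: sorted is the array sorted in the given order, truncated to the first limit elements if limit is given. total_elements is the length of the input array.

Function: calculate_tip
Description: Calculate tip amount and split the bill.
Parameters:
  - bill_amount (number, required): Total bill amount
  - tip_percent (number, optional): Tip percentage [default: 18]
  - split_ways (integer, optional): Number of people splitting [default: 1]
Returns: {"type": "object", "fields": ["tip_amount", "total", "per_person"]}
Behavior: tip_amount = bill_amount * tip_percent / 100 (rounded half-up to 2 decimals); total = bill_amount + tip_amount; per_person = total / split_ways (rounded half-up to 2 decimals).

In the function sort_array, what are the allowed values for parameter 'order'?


The sort_array spec declares:
  - order (string, optional): Sort direction [values: ascending, descending] [default: ascending]
Allowed values:
ascending, descending


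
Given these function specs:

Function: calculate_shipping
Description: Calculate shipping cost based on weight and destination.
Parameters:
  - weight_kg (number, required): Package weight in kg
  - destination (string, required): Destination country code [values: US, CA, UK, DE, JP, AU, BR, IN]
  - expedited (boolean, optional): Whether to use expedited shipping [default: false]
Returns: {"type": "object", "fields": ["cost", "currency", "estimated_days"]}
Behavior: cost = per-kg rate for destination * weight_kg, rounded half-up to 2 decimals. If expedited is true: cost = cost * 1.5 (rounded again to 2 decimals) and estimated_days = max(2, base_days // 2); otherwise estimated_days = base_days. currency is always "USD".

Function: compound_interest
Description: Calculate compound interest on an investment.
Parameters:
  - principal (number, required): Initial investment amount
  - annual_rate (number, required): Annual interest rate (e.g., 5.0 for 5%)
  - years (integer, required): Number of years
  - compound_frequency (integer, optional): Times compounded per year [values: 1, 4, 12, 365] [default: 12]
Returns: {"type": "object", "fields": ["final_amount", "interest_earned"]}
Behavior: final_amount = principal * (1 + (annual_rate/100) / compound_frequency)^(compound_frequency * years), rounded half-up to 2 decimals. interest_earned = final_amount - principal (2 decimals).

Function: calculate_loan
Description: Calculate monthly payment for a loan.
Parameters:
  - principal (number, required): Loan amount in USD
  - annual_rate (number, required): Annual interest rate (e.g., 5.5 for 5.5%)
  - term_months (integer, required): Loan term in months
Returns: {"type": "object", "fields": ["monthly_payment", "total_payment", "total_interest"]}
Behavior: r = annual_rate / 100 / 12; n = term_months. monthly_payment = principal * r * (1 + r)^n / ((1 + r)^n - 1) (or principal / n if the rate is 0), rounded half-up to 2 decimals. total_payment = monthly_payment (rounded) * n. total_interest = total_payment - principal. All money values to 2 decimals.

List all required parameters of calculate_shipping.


Parameters of calculate_shipping and their required/optional flag:
  weight_kg: required
  destination: required
  expedited: optional
destination, weight_kg


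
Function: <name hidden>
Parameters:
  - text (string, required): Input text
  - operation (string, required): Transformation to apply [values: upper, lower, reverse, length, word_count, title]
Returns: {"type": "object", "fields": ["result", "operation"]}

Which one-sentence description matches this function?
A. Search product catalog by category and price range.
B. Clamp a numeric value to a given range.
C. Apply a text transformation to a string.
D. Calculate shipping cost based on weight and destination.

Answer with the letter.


Parameters text, operation and return ["result", "operation"] fit: Apply a text transformation to a string.
C


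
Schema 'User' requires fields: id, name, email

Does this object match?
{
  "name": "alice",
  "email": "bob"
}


Checking required fields...
Missing: id
Invalid - missing required field 'id'


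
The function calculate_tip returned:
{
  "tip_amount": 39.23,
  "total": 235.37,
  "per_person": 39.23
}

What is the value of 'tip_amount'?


39.23


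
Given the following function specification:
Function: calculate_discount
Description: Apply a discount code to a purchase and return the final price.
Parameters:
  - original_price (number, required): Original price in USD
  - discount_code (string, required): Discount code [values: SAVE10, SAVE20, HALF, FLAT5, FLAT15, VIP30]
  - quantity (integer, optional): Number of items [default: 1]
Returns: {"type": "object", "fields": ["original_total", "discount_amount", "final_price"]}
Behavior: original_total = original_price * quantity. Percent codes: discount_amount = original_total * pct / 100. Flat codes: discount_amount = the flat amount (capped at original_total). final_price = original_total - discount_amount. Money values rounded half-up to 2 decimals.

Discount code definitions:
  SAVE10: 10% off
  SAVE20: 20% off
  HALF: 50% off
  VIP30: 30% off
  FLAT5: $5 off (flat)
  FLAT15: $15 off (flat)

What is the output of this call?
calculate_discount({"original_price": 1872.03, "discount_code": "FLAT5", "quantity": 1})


original_total = 1872.03 * 1 = 1872.03
FLAT5 = $5 flat: discount_amount = min(5.00, 1872.03) = 5.00
final_price = 1872.03 - 5.00 = 1867.03
Output:
{"original_total": 1872.03, "discount_amount": 5.0, "final_price": 1867.03}


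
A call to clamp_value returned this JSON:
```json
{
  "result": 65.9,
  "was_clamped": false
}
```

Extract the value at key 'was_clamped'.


false


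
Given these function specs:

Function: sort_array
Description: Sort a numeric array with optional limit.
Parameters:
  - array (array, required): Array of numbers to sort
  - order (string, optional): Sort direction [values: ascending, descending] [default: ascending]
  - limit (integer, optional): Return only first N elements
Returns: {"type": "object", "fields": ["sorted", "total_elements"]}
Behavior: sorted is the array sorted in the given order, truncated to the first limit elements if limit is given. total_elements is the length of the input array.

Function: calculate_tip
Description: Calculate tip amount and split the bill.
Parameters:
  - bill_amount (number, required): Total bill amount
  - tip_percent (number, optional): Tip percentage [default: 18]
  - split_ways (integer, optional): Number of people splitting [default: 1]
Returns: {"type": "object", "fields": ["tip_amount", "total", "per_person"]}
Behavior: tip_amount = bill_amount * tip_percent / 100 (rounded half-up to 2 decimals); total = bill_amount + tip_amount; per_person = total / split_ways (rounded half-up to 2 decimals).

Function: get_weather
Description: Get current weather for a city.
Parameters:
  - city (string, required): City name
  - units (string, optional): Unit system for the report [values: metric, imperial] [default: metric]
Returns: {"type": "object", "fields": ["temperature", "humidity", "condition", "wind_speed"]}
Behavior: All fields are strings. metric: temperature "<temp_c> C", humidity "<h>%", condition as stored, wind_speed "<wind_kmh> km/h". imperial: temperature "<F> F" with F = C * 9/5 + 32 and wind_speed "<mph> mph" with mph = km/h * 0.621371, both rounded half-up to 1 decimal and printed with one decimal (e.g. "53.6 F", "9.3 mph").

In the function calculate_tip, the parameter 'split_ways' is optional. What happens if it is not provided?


The calculate_tip spec declares:
  - split_ways (integer, optional): Number of people splitting [default: 1]
It defaults to 1


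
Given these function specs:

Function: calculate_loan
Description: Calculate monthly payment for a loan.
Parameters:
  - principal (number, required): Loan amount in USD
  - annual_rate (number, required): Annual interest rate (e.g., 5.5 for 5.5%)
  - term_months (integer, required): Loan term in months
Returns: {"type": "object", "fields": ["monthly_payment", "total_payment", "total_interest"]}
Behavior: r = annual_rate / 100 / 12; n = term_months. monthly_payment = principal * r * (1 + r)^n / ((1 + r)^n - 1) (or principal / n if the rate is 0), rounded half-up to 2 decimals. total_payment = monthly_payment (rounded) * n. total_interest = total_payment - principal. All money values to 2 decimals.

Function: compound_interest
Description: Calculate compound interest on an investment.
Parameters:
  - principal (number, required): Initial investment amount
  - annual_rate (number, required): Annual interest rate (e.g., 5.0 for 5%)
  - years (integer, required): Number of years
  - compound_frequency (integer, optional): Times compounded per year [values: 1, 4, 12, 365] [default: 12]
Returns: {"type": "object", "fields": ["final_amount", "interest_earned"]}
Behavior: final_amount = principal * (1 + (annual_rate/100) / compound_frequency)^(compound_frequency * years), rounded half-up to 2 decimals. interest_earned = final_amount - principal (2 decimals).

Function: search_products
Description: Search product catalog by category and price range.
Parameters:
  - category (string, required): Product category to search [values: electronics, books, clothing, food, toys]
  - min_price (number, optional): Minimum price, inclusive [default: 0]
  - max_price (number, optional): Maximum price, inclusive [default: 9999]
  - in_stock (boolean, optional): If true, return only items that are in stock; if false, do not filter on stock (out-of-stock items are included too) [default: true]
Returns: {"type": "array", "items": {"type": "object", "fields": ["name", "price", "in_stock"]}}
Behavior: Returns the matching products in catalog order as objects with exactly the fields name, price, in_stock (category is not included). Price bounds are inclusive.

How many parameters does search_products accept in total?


Parameters of search_products: category (required), min_price (optional), max_price (optional), in_stock (optional)
Total:
4


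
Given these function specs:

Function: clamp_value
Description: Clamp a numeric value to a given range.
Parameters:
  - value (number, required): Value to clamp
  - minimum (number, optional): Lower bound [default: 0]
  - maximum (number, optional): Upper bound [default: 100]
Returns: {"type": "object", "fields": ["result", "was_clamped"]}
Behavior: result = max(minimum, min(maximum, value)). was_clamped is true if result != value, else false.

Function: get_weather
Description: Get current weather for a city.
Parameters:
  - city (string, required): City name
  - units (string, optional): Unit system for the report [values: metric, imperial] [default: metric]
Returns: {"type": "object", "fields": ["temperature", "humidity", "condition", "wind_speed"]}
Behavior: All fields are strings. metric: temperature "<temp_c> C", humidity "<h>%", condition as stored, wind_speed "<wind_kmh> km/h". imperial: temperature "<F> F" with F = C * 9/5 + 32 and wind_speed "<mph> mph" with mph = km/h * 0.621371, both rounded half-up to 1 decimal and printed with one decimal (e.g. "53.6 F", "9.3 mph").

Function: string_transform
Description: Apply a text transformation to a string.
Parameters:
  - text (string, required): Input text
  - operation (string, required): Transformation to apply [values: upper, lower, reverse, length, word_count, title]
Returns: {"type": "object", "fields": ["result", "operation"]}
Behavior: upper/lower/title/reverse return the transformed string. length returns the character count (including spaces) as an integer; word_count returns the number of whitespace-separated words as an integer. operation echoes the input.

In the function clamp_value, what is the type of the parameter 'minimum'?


The clamp_value spec declares:
  - minimum (number, optional): Lower bound [default: 0]
Type:
number
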